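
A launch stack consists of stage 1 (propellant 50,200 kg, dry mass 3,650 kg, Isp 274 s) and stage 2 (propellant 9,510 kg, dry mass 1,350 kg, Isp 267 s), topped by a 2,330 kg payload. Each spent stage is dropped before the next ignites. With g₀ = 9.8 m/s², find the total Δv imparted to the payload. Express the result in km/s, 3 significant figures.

Ignition mass of stage 1 = 50,200+3,650 + 9,510+1,350 + 2,330 = 67,040 kg.
Stage 1: m₀ = 67,040 kg, m_f = 67,040 − 50,200 = 16,840 kg; Δv = 274×9.8×ln(3.981) = 2685.2×1.3815 ≈ 3710 m/s.
Stage 2: m₀ = 13,190 kg, m_f = 13,190 − 9,510 = 3,680 kg; Δv = 267×9.8×ln(3.584) = 2616.6×1.2765 ≈ 3340 m/s.
Total Δv = 3710 + 3340 = 7050 m/s.

Δv ≈ 7.05 km/s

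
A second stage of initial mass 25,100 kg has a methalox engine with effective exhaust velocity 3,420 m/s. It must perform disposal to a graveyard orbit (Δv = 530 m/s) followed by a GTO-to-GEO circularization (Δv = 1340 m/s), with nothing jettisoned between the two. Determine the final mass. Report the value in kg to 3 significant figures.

final mass ≈ 14500 kg

After the first burn: m = 25100 × exp(−530/3420.0) = 25100 × 0.85644 = 21,496.6 kg.
After the second burn: m = 21,496.6 × exp(−1340/3420.0) = 21,496.6 × 0.67583 = 14,528 kg.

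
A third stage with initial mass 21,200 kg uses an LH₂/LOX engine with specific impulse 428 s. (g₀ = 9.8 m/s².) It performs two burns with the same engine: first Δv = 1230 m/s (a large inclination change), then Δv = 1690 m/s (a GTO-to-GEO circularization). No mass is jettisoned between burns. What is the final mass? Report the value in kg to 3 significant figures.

final mass ≈ 10600 kg

v_e = Isp · g₀ = 428 × 9.8 = 4194.4 m/s.
After the first burn: m = 21200 × exp(−1230/4194.4) = 21200 × 0.74584 = 15,811.8 kg.
After the second burn: m = 15,811.8 × exp(−1690/4194.4) = 15,811.8 × 0.66837 = 10,568.1 kg.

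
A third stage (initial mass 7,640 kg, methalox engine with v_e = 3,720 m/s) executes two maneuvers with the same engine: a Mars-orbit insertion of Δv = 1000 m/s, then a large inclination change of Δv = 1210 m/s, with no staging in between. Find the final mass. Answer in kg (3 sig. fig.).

final mass ≈ 4220 kg

After the first burn: m = 7640 × exp(−1000/3720.0) = 7640 × 0.76428 = 5,839.1 kg.
After the second burn: m = 5,839.1 × exp(−1210/3720.0) = 5,839.1 × 0.72233 = 4,217.76 kg.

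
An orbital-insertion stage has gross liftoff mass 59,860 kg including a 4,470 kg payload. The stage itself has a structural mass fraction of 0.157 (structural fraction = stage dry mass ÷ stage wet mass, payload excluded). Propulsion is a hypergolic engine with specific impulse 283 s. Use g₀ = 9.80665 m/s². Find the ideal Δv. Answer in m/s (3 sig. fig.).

Stage wet mass = m₀ − payload = 59,860 − 4,470 = 55,390 kg.
Stage dry mass = ε × stage wet mass = 0.157 × 55,390 = 8,696.23 kg.
Burnout mass m_f = stage dry + payload = 8,696.23 + 4,470 = 13,166.23 kg.
v_e = Isp · g₀ = 283 × 9.80665 = 2775.3 m/s.
Δv = v_e · ln(59,860/13,166.23) = 2775.3 × ln(4.546) = 2775.3 × 1.5144 ≈ 4203 m/s.

Δv ≈ 4200 m/s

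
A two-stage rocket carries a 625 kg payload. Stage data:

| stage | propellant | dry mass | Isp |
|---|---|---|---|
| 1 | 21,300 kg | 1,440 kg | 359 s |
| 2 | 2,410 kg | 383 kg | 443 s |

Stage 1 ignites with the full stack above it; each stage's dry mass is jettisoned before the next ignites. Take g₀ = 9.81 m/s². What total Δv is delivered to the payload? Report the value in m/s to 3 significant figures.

Ignition mass of stage 1 = 21,300+1,440 + 2,410+383 + 625 = 26,158 kg.
Stage 1: m₀ = 26,158 kg, m_f = 26,158 − 21,300 = 4,858 kg; Δv = 359×9.81×ln(5.385) = 3521.8×1.6835 ≈ 5929 m/s.
Stage 2: m₀ = 3,418 kg, m_f = 3,418 − 2,410 = 1,008 kg; Δv = 443×9.81×ln(3.391) = 4345.8×1.2211 ≈ 5307 m/s.
Total Δv = 5929 + 5307 = 11236 m/s.

Δv ≈ 11200 m/s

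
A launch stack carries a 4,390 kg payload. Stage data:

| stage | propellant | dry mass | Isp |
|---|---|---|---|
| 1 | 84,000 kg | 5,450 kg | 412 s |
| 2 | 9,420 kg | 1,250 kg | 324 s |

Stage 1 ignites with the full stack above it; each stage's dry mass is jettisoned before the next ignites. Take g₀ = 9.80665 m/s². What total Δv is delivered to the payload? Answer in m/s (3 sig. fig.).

Δv ≈ 9700 m/s

Ignition mass of stage 1 = 84,000+5,450 + 9,420+1,250 + 4,390 = 104,510 kg.
Stage 1: m₀ = 104,510 kg, m_f = 104,510 − 84,000 = 20,510 kg; Δv = 412×9.80665×ln(5.096) = 4040.3×1.6284 ≈ 6579 m/s.
Stage 2: m₀ = 15,060 kg, m_f = 15,060 − 9,420 = 5,640 kg; Δv = 324×9.80665×ln(2.67) = 3177.4×0.9822 ≈ 3121 m/s.
Total Δv = 6579 + 3121 = 9700 m/s.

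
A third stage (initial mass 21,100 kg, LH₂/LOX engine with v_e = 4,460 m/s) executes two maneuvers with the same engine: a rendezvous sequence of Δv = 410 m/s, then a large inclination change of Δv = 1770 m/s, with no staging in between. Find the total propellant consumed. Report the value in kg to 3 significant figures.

After the first burn: m = 21100 × exp(−410/4460.0) = 21100 × 0.91217 = 19,246.8 kg.
After the second burn: m = 19,246.8 × exp(−1770/4460.0) = 19,246.8 × 0.67243 = 12,942.1 kg.
Total propellant = m₀ − m_final = 21100 − 12,942.1 = 8,157.9 kg.

total propellant consumed ≈ 8160 kg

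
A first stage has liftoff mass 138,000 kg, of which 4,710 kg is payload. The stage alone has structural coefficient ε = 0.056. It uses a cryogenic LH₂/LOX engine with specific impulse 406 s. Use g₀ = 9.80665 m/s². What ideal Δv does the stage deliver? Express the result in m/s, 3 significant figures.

Stage wet mass = m₀ − payload = 138,000 − 4,710 = 133,290 kg.
Stage dry mass = ε × stage wet mass = 0.056 × 133,290 = 7,464.24 kg.
Burnout mass m_f = stage dry + payload = 7,464.24 + 4,710 = 12,174.24 kg.
v_e = Isp · g₀ = 406 × 9.80665 = 3981.5 m/s.
Δv = v_e · ln(138,000/12,174.24) = 3981.5 × ln(11.34) = 3981.5 × 2.4279 ≈ 9667 m/s.

Δv ≈ 9670 m/s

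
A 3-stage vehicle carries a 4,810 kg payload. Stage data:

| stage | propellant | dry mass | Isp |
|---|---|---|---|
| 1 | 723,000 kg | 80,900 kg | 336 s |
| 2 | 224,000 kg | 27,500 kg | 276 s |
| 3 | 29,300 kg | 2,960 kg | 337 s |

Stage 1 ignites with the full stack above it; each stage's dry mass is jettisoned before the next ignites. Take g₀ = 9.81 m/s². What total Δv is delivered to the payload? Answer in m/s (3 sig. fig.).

Ignition mass of stage 1 = 723,000+80,900 + 224,000+27,500 + 29,300+2,960 + 4,810 = 1,092,470 kg.
Stage 1: m₀ = 1,092,470 kg, m_f = 1,092,470 − 723,000 = 369,470 kg; Δv = 336×9.81×ln(2.957) = 3296.2×1.0841 ≈ 3573 m/s.
Stage 2: m₀ = 288,570 kg, m_f = 288,570 − 224,000 = 64,570 kg; Δv = 276×9.81×ln(4.469) = 2707.6×1.4972 ≈ 4054 m/s.
Stage 3: m₀ = 37,070 kg, m_f = 37,070 − 29,300 = 7,770 kg; Δv = 337×9.81×ln(4.771) = 3306.0×1.5625 ≈ 5166 m/s.
Total Δv = 3573 + 4054 + 5166 = 12793 m/s.

Δv ≈ 12800 m/s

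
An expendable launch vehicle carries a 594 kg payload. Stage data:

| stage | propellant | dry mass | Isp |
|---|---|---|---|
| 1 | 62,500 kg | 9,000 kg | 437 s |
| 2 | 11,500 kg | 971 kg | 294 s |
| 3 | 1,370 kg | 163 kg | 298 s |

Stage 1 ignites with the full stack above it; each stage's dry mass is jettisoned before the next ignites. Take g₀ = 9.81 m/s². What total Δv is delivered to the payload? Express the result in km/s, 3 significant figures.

Δv ≈ 13.0 km/s

Ignition mass of stage 1 = 62,500+9,000 + 11,500+971 + 1,370+163 + 594 = 86,098 kg.
Stage 1: m₀ = 86,098 kg, m_f = 86,098 − 62,500 = 23,598 kg; Δv = 437×9.81×ln(3.649) = 4287.0×1.2943 ≈ 5549 m/s.
Stage 2: m₀ = 14,598 kg, m_f = 14,598 − 11,500 = 3,098 kg; Δv = 294×9.81×ln(4.712) = 2884.1×1.5501 ≈ 4471 m/s.
Stage 3: m₀ = 2,127 kg, m_f = 2,127 − 1,370 = 757 kg; Δv = 298×9.81×ln(2.81) = 2923.4×1.0331 ≈ 3020 m/s.
Total Δv = 5549 + 4471 + 3020 = 13040 m/s.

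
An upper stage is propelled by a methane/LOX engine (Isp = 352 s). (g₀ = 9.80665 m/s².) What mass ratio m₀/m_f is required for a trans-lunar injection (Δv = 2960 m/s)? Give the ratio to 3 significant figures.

mass ratio ≈ 2.36

v_e = Isp · g₀ = 352 × 9.80665 = 3451.9 m/s.
From the ideal rocket equation, m₀/m_f = exp(Δv / v_e) = exp(2960 / 3451.9) = exp(0.8575) = 2.3572.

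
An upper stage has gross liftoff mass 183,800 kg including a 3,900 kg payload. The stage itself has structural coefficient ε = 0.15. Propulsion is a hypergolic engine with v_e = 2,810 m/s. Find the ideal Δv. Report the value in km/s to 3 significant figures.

Δv ≈ 5.01 km/s

Stage wet mass = m₀ − payload = 183,800 − 3,900 = 179,900 kg.
Stage dry mass = ε × stage wet mass = 0.15 × 179,900 = 26,985 kg.
Burnout mass m_f = stage dry + payload = 26,985 + 3,900 = 30,885 kg.
Δv = v_e · ln(183,800/30,885) = 2810.0 × ln(5.951) = 2810.0 × 1.7836 ≈ 5012 m/s.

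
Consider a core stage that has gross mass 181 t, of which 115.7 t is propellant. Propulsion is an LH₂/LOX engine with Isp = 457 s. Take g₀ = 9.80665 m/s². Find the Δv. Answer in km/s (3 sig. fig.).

v_e = Isp · g₀ = 457 × 9.80665 = 4481.6 m/s.
m_f = m₀ − m_prop = 181 − 115.7 = 65.3 t.
By the Tsiolkovsky rocket equation, Δv = v_e · ln(m₀/m_f) = 4481.6 × ln(2.772) = 4481.6 × 1.0195 ≈ 4569.1 m/s.

Δv ≈ 4.57 km/s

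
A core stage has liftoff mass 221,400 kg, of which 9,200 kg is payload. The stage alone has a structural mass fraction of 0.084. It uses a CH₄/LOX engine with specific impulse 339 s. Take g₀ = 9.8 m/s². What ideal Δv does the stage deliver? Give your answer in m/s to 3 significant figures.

Stage wet mass = m₀ − payload = 221,400 − 9,200 = 212,200 kg.
Stage dry mass = ε × stage wet mass = 0.084 × 212,200 = 17,824.8 kg.
Burnout mass m_f = stage dry + payload = 17,824.8 + 9,200 = 27,024.8 kg.
v_e = Isp · g₀ = 339 × 9.8 = 3322.2 m/s.
Δv = v_e · ln(221,400/27,024.8) = 3322.2 × ln(8.192) = 3322.2 × 2.1032 ≈ 6987 m/s.

Δv ≈ 6990 m/s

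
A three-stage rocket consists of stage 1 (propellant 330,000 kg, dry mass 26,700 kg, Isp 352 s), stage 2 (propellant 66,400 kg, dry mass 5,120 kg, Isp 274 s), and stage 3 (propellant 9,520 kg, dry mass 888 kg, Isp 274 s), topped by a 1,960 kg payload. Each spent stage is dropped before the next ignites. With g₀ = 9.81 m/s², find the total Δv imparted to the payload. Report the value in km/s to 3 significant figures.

Δv ≈ 12.9 km/s

Ignition mass of stage 1 = 330,000+26,700 + 66,400+5,120 + 9,520+888 + 1,960 = 440,588 kg.
Stage 1: m₀ = 440,588 kg, m_f = 440,588 − 330,000 = 110,588 kg; Δv = 352×9.81×ln(3.984) = 3453.1×1.3823 ≈ 4773 m/s.
Stage 2: m₀ = 83,888 kg, m_f = 83,888 − 66,400 = 17,488 kg; Δv = 274×9.81×ln(4.797) = 2687.9×1.5680 ≈ 4215 m/s.
Stage 3: m₀ = 12,368 kg, m_f = 12,368 − 9,520 = 2,848 kg; Δv = 274×9.81×ln(4.343) = 2687.9×1.4685 ≈ 3947 m/s.
Total Δv = 4773 + 4215 + 3947 = 12935 m/s.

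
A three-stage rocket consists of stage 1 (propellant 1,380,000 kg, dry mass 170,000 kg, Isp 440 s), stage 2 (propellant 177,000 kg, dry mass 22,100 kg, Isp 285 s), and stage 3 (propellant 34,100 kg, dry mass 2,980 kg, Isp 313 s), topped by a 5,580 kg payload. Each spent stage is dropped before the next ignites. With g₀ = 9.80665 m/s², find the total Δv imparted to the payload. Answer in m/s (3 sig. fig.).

Ignition mass of stage 1 = 1,380,000+170,000 + 177,000+22,100 + 34,100+2,980 + 5,580 = 1,791,760 kg.
Stage 1: m₀ = 1,791,760 kg, m_f = 1,791,760 − 1,380,000 = 411,760 kg; Δv = 440×9.80665×ln(4.351) = 4314.9×1.4705 ≈ 6345 m/s.
Stage 2: m₀ = 241,760 kg, m_f = 241,760 − 177,000 = 64,760 kg; Δv = 285×9.80665×ln(3.733) = 2794.9×1.3173 ≈ 3682 m/s.
Stage 3: m₀ = 42,660 kg, m_f = 42,660 − 34,100 = 8,560 kg; Δv = 313×9.80665×ln(4.984) = 3069.5×1.6062 ≈ 4930 m/s.
Total Δv = 6345 + 3682 + 4930 = 14957 m/s.

Δv ≈ 15000 m/s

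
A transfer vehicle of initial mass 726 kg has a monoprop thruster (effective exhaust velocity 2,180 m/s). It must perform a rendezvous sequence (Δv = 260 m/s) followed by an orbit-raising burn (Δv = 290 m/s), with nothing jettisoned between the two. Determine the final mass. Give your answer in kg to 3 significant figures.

final mass ≈ 564 kg

After the first burn: m = 726 × exp(−260/2180.0) = 726 × 0.88757 = 644.376 kg.
After the second burn: m = 644.376 × exp(−290/2180.0) = 644.376 × 0.87544 = 564.113 kg.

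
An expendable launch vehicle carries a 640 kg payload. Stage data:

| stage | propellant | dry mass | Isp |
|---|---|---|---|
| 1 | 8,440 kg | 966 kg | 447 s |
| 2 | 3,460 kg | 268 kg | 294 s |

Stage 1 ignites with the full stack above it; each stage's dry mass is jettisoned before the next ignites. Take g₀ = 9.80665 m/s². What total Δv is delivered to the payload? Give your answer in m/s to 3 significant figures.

Ignition mass of stage 1 = 8,440+966 + 3,460+268 + 640 = 13,774 kg.
Stage 1: m₀ = 13,774 kg, m_f = 13,774 − 8,440 = 5,334 kg; Δv = 447×9.80665×ln(2.582) = 4383.6×0.9487 ≈ 4159 m/s.
Stage 2: m₀ = 4,368 kg, m_f = 4,368 − 3,460 = 908 kg; Δv = 294×9.80665×ln(4.811) = 2883.2×1.5708 ≈ 4529 m/s.
Total Δv = 4159 + 4529 = 8688 m/s.

Δv ≈ 8690 m/s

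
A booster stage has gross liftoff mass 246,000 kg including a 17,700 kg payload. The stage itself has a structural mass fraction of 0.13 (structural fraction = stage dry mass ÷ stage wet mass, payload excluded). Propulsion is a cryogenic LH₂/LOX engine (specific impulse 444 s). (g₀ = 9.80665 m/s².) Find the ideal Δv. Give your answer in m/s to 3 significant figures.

Stage wet mass = m₀ − payload = 246,000 − 17,700 = 228,300 kg.
Stage dry mass = ε × stage wet mass = 0.13 × 228,300 = 29,679 kg.
Burnout mass m_f = stage dry + payload = 29,679 + 17,700 = 47,379 kg.
v_e = Isp · g₀ = 444 × 9.80665 = 4354.2 m/s.
Δv = v_e · ln(246,000/47,379) = 4354.2 × ln(5.192) = 4354.2 × 1.6472 ≈ 7172 m/s.

Δv ≈ 7170 m/s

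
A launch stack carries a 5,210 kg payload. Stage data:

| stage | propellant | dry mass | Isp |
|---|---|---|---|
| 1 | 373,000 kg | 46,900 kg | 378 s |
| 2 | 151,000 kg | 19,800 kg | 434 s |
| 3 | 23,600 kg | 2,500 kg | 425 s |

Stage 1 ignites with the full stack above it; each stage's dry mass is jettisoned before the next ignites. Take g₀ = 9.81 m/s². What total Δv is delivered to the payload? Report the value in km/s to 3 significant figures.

Δv ≈ 15.1 km/s

Ignition mass of stage 1 = 373,000+46,900 + 151,000+19,800 + 23,600+2,500 + 5,210 = 622,010 kg.
Stage 1: m₀ = 622,010 kg, m_f = 622,010 − 373,000 = 249,010 kg; Δv = 378×9.81×ln(2.498) = 3708.2×0.9155 ≈ 3395 m/s.
Stage 2: m₀ = 202,110 kg, m_f = 202,110 − 151,000 = 51,110 kg; Δv = 434×9.81×ln(3.954) = 4257.5×1.3748 ≈ 5853 m/s.
Stage 3: m₀ = 31,310 kg, m_f = 31,310 − 23,600 = 7,710 kg; Δv = 425×9.81×ln(4.061) = 4169.2×1.4014 ≈ 5843 m/s.
Total Δv = 3395 + 5853 + 5843 = 15091 m/s.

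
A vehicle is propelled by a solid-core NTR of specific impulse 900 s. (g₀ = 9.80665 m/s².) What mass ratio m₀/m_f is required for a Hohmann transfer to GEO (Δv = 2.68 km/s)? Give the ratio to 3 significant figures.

v_e = Isp · g₀ = 900 × 9.80665 = 8826.0 m/s.
By the Tsiolkovsky rocket equation, m₀/m_f = exp(Δv / v_e) = exp(2680 / 8826.0) = exp(0.3036) = 1.3548.

mass ratio ≈ 1.35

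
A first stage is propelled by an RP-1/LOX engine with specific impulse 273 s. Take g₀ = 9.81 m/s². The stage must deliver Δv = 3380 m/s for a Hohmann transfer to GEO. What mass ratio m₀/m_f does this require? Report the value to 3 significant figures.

mass ratio ≈ 3.53

v_e = Isp · g₀ = 273 × 9.81 = 2678.1 m/s.
By the Tsiolkovsky rocket equation, m₀/m_f = exp(Δv / v_e) = exp(3380 / 2678.1) = exp(1.2621) = 3.5327.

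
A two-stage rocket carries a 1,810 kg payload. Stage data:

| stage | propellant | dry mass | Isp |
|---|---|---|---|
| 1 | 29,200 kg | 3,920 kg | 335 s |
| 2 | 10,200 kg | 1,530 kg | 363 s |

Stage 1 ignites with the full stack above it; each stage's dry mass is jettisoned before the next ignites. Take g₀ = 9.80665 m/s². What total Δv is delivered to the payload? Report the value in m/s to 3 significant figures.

Δv ≈ 8210 m/s

Ignition mass of stage 1 = 29,200+3,920 + 10,200+1,530 + 1,810 = 46,660 kg.
Stage 1: m₀ = 46,660 kg, m_f = 46,660 − 29,200 = 17,460 kg; Δv = 335×9.80665×ln(2.672) = 3285.2×0.9830 ≈ 3229 m/s.
Stage 2: m₀ = 13,540 kg, m_f = 13,540 − 10,200 = 3,340 kg; Δv = 363×9.80665×ln(4.054) = 3559.8×1.3997 ≈ 4983 m/s.
Total Δv = 3229 + 4983 = 8212 m/s.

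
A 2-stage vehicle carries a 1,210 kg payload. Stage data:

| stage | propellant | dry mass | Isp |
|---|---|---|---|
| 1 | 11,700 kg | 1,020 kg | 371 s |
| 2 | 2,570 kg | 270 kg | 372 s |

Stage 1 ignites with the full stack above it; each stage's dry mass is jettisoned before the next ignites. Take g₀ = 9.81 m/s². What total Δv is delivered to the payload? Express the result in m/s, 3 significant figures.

Δv ≈ 8030 m/s

Ignition mass of stage 1 = 11,700+1,020 + 2,570+270 + 1,210 = 16,770 kg.
Stage 1: m₀ = 16,770 kg, m_f = 16,770 − 11,700 = 5,070 kg; Δv = 371×9.81×ln(3.308) = 3639.5×1.1963 ≈ 4354 m/s.
Stage 2: m₀ = 4,050 kg, m_f = 4,050 − 2,570 = 1,480 kg; Δv = 372×9.81×ln(2.736) = 3649.3×1.0067 ≈ 3674 m/s.
Total Δv = 4354 + 3674 = 8028 m/s.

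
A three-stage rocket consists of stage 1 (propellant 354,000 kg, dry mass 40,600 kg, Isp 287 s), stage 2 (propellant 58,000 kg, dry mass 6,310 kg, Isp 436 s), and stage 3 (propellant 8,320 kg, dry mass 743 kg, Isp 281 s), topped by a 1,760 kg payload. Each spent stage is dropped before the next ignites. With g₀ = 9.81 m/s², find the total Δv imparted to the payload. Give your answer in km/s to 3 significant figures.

Ignition mass of stage 1 = 354,000+40,600 + 58,000+6,310 + 8,320+743 + 1,760 = 469,733 kg.
Stage 1: m₀ = 469,733 kg, m_f = 469,733 − 354,000 = 115,733 kg; Δv = 287×9.81×ln(4.059) = 2815.5×1.4009 ≈ 3944 m/s.
Stage 2: m₀ = 75,133 kg, m_f = 75,133 − 58,000 = 17,133 kg; Δv = 436×9.81×ln(4.385) = 4277.2×1.4783 ≈ 6323 m/s.
Stage 3: m₀ = 10,823 kg, m_f = 10,823 − 8,320 = 2,503 kg; Δv = 281×9.81×ln(4.324) = 2756.6×1.4642 ≈ 4036 m/s.
Total Δv = 3944 + 6323 + 4036 = 14303 m/s.

Δv ≈ 14.3 km/s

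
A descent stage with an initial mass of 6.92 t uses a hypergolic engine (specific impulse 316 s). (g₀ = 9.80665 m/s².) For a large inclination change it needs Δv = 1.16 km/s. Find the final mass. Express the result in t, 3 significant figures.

final mass ≈ 4.76 t

v_e = Isp · g₀ = 316 × 9.80665 = 3098.9 m/s.
m₀/m_f = exp(Δv / v_e) = exp(1160 / 3098.9) = exp(0.3743) = 1.4540.
m_f = m₀ / 1.4540 = 6.92 / 1.4540 = 4.75928 t.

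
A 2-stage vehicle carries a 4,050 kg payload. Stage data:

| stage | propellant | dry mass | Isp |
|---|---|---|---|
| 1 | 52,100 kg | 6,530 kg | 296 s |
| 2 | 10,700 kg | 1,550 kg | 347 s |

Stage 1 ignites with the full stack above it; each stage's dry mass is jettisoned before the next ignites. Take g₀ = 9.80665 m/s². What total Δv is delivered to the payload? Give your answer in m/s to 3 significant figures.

Δv ≈ 7090 m/s

Ignition mass of stage 1 = 52,100+6,530 + 10,700+1,550 + 4,050 = 74,930 kg.
Stage 1: m₀ = 74,930 kg, m_f = 74,930 − 52,100 = 22,830 kg; Δv = 296×9.80665×ln(3.282) = 2902.8×1.1885 ≈ 3450 m/s.
Stage 2: m₀ = 16,300 kg, m_f = 16,300 − 10,700 = 5,600 kg; Δv = 347×9.80665×ln(2.911) = 3402.9×1.0684 ≈ 3636 m/s.
Total Δv = 3450 + 3636 = 7086 m/s.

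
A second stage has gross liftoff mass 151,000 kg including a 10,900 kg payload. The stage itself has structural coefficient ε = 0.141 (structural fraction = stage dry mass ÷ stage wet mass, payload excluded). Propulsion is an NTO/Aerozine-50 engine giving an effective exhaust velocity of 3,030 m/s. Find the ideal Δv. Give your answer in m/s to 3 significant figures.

Stage wet mass = m₀ − payload = 151,000 − 10,900 = 140,100 kg.
Stage dry mass = ε × stage wet mass = 0.141 × 140,100 = 19,754.1 kg.
Burnout mass m_f = stage dry + payload = 19,754.1 + 10,900 = 30,654.1 kg.
Rocket equation: Δv = v_e · ln(151,000/30,654.1) = 3030.0 × ln(4.926) = 3030.0 × 1.5945 ≈ 4831 m/s.

Δv ≈ 4830 m/s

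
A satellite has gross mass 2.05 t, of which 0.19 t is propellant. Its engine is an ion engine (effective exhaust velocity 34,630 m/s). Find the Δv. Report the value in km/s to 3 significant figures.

Δv ≈ 3.37 km/s

m_f = m₀ − m_prop = 2.05 − 0.19 = 1.86 t.
Using Δv = v_e ln(m₀/m_f): Δv = v_e · ln(m₀/m_f) = 34630.0 × ln(1.102) = 34630.0 × 0.0973 ≈ 3368.2 m/s.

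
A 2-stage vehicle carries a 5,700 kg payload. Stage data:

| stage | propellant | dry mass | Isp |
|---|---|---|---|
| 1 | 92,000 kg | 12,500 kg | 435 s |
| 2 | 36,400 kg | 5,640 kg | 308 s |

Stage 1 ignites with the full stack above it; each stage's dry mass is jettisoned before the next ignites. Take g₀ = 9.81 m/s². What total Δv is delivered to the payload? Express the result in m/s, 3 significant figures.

Ignition mass of stage 1 = 92,000+12,500 + 36,400+5,640 + 5,700 = 152,240 kg.
Stage 1: m₀ = 152,240 kg, m_f = 152,240 − 92,000 = 60,240 kg; Δv = 435×9.81×ln(2.527) = 4267.4×0.9271 ≈ 3956 m/s.
Stage 2: m₀ = 47,740 kg, m_f = 47,740 − 36,400 = 11,340 kg; Δv = 308×9.81×ln(4.21) = 3021.5×1.4374 ≈ 4343 m/s.
Total Δv = 3956 + 4343 = 8299 m/s.

Δv ≈ 8300 m/s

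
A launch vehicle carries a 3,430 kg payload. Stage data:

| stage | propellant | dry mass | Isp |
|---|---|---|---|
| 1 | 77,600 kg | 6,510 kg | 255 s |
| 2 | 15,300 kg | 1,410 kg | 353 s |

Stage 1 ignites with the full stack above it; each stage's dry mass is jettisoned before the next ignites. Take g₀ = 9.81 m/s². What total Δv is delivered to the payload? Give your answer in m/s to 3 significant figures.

Δv ≈ 8350 m/s

Ignition mass of stage 1 = 77,600+6,510 + 15,300+1,410 + 3,430 = 104,250 kg.
Stage 1: m₀ = 104,250 kg, m_f = 104,250 − 77,600 = 26,650 kg; Δv = 255×9.81×ln(3.912) = 2501.6×1.3640 ≈ 3412 m/s.
Stage 2: m₀ = 20,140 kg, m_f = 20,140 − 15,300 = 4,840 kg; Δv = 353×9.81×ln(4.161) = 3462.9×1.4258 ≈ 4937 m/s.
Total Δv = 3412 + 4937 = 8349 m/s.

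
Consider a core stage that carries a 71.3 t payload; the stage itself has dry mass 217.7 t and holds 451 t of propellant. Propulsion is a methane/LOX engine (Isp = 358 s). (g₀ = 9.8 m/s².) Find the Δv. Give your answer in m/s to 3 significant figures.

v_e = Isp · g₀ = 358 × 9.8 = 3508.4 m/s.
m₀ = payload + dry + propellant = 71.3 + 217.7 + 451 = 740 t.
m_f = payload + dry = 71.3 + 217.7 = 289 t.
From the ideal rocket equation, Δv = v_e · ln(m₀/m_f) = 3508.4 × ln(2.561) = 3508.4 × 0.9402 ≈ 3298.7 m/s.

Δv ≈ 3300 m/s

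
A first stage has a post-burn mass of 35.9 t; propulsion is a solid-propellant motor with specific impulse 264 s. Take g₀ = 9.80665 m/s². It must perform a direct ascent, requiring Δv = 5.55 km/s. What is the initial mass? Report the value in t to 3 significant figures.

initial mass ≈ 306 t

v_e = Isp · g₀ = 264 × 9.80665 = 2589.0 m/s.
By the Tsiolkovsky rocket equation, m₀/m_f = exp(Δv / v_e) = exp(5550 / 2589.0) = exp(2.1437) = 8.5311.
m₀ = m_f × 8.5311 = 35.9 × 8.5311 = 306.266 t.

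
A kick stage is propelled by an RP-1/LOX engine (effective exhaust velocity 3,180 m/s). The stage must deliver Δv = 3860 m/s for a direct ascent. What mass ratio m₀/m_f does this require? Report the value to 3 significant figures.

Using Δv = v_e ln(m₀/m_f): m₀/m_f = exp(Δv / v_e) = exp(3860 / 3180.0) = exp(1.2138) = 3.3664.

mass ratio ≈ 3.37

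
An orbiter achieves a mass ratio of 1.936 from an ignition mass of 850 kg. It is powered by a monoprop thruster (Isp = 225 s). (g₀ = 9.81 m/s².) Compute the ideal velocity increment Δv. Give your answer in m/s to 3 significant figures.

Δv ≈ 1460 m/s

v_e = Isp · g₀ = 225 × 9.81 = 2207.2 m/s.
Δv = v_e · ln(1.936) = 2207.2 × 0.6606 ≈ 1458.2 m/s.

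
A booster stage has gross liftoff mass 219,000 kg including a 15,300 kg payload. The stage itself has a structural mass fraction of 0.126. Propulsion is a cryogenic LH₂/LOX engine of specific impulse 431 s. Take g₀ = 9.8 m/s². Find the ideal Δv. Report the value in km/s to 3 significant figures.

Δv ≈ 7.08 km/s

Stage wet mass = m₀ − payload = 219,000 − 15,300 = 203,700 kg.
Stage dry mass = ε × stage wet mass = 0.126 × 203,700 = 25,666.2 kg.
Burnout mass m_f = stage dry + payload = 25,666.2 + 15,300 = 40,966.2 kg.
v_e = Isp · g₀ = 431 × 9.8 = 4223.8 m/s.
By the Tsiolkovsky rocket equation, Δv = v_e · ln(219,000/40,966.2) = 4223.8 × ln(5.346) = 4223.8 × 1.6763 ≈ 7080 m/s.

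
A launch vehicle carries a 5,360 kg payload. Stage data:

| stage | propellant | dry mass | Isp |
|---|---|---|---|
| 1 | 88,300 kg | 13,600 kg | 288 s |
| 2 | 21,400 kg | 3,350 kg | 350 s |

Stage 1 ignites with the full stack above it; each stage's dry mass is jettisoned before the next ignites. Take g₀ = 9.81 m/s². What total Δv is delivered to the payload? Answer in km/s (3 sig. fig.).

Δv ≈ 7.38 km/s

Ignition mass of stage 1 = 88,300+13,600 + 21,400+3,350 + 5,360 = 132,010 kg.
Stage 1: m₀ = 132,010 kg, m_f = 132,010 − 88,300 = 43,710 kg; Δv = 288×9.81×ln(3.02) = 2825.3×1.1053 ≈ 3123 m/s.
Stage 2: m₀ = 30,110 kg, m_f = 30,110 − 21,400 = 8,710 kg; Δv = 350×9.81×ln(3.457) = 3433.5×1.2404 ≈ 4259 m/s.
Total Δv = 3123 + 4259 = 7382 m/s.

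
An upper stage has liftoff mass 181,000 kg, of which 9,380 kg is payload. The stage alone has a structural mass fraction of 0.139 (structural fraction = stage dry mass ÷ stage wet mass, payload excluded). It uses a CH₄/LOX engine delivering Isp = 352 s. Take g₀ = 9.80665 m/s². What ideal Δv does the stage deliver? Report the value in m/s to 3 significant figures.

Δv ≈ 5850 m/s

Stage wet mass = m₀ − payload = 181,000 − 9,380 = 171,620 kg.
Stage dry mass = ε × stage wet mass = 0.139 × 171,620 = 23,855.2 kg.
Burnout mass m_f = stage dry + payload = 23,855.2 + 9,380 = 33,235.2 kg.
v_e = Isp · g₀ = 352 × 9.80665 = 3451.9 m/s.
Using Δv = v_e ln(m₀/m_f): Δv = v_e · ln(181,000/33,235.2) = 3451.9 × ln(5.446) = 3451.9 × 1.6949 ≈ 5851 m/s.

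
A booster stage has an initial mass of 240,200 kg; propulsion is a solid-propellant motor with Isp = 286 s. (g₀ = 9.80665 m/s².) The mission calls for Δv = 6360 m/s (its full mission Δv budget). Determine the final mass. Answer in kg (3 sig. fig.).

final mass ≈ 24900 kg

v_e = Isp · g₀ = 286 × 9.80665 = 2804.7 m/s.
m₀/m_f = exp(Δv / v_e) = exp(6360 / 2804.7) = exp(2.2676) = 9.6564.
m_f = m₀ / 9.6564 = 240,200 / 9.6564 = 24,874.7 kg.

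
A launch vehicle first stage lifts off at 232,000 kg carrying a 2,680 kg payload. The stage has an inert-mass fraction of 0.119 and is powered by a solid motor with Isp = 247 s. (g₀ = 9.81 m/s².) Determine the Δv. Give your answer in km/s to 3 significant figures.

Δv ≈ 4.96 km/s

Stage wet mass = m₀ − payload = 232,000 − 2,680 = 229,320 kg.
Stage dry mass = ε × stage wet mass = 0.119 × 229,320 = 27,289.1 kg.
Burnout mass m_f = stage dry + payload = 27,289.1 + 2,680 = 29,969.1 kg.
v_e = Isp · g₀ = 247 × 9.81 = 2423.1 m/s.
By the Tsiolkovsky rocket equation, Δv = v_e · ln(232,000/29,969.1) = 2423.1 × ln(7.741) = 2423.1 × 2.0466 ≈ 4959 m/s.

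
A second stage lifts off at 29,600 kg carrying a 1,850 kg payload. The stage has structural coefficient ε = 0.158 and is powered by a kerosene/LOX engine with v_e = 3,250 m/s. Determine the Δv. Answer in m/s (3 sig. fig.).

Stage wet mass = m₀ − payload = 29,600 − 1,850 = 27,750 kg.
Stage dry mass = ε × stage wet mass = 0.158 × 27,750 = 4,384.5 kg.
Burnout mass m_f = stage dry + payload = 4,384.5 + 1,850 = 6,234.5 kg.
Using Δv = v_e ln(m₀/m_f): Δv = v_e · ln(29,600/6,234.5) = 3250.0 × ln(4.748) = 3250.0 × 1.5577 ≈ 5062 m/s.

Δv ≈ 5060 m/s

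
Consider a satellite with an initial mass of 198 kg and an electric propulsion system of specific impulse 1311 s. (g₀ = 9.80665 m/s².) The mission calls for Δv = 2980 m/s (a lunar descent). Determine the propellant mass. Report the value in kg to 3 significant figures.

v_e = Isp · g₀ = 1311 × 9.80665 = 12856.5 m/s.
Rocket equation: m₀/m_f = exp(Δv / v_e) = exp(2980 / 12856.5) = exp(0.2318) = 1.2609.
m_f = 198 / 1.2609 = 157.031 kg, so propellant = m₀ − m_f = 198 − 157.031 = 40.969 kg.

propellant mass ≈ 41.0 kg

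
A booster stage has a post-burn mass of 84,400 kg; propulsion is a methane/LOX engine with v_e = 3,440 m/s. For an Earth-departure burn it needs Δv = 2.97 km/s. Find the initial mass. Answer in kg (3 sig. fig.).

By the Tsiolkovsky rocket equation, m₀/m_f = exp(Δv / v_e) = exp(2970 / 3440.0) = exp(0.8634) = 2.3711.
m₀ = m_f × 2.3711 = 84,400 × 2.3711 = 200,121 kg.

initial mass ≈ 200000 kg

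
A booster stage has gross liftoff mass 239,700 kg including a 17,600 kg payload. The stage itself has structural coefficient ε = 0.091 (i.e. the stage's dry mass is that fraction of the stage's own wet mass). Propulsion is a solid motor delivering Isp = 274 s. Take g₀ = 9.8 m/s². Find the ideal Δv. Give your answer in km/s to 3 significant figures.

Δv ≈ 4.96 km/s

Stage wet mass = m₀ − payload = 239,700 − 17,600 = 222,100 kg.
Stage dry mass = ε × stage wet mass = 0.091 × 222,100 = 20,211.1 kg.
Burnout mass m_f = stage dry + payload = 20,211.1 + 17,600 = 37,811.1 kg.
v_e = Isp · g₀ = 274 × 9.8 = 2685.2 m/s.
Using Δv = v_e ln(m₀/m_f): Δv = v_e · ln(239,700/37,811.1) = 2685.2 × ln(6.339) = 2685.2 × 1.8468 ≈ 4959 m/s.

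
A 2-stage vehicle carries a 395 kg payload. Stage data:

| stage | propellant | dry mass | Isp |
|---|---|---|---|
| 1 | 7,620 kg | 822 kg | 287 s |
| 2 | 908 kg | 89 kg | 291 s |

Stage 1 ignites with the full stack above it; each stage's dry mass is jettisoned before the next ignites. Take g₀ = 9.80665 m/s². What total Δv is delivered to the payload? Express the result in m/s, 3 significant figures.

Δv ≈ 7210 m/s

Ignition mass of stage 1 = 7,620+822 + 908+89 + 395 = 9,834 kg.
Stage 1: m₀ = 9,834 kg, m_f = 9,834 − 7,620 = 2,214 kg; Δv = 287×9.80665×ln(4.442) = 2814.5×1.4910 ≈ 4197 m/s.
Stage 2: m₀ = 1,392 kg, m_f = 1,392 − 908 = 484 kg; Δv = 291×9.80665×ln(2.876) = 2853.7×1.0564 ≈ 3015 m/s.
Total Δv = 4197 + 3015 = 7212 m/s.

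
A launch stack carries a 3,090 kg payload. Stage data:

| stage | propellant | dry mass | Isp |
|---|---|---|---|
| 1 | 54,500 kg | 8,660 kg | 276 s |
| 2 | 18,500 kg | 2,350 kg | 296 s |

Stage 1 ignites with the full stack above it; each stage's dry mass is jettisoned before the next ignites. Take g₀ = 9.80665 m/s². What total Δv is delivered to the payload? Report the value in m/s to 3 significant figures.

Δv ≈ 6960 m/s

Ignition mass of stage 1 = 54,500+8,660 + 18,500+2,350 + 3,090 = 87,100 kg.
Stage 1: m₀ = 87,100 kg, m_f = 87,100 − 54,500 = 32,600 kg; Δv = 276×9.80665×ln(2.672) = 2706.6×0.9827 ≈ 2660 m/s.
Stage 2: m₀ = 23,940 kg, m_f = 23,940 − 18,500 = 5,440 kg; Δv = 296×9.80665×ln(4.401) = 2902.8×1.4818 ≈ 4301 m/s.
Total Δv = 2660 + 4301 = 6961 m/s.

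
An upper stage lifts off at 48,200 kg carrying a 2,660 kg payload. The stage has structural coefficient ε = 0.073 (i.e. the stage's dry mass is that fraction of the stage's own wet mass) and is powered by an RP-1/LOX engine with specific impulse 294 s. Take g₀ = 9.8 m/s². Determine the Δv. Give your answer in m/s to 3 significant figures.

Stage wet mass = m₀ − payload = 48,200 − 2,660 = 45,540 kg.
Stage dry mass = ε × stage wet mass = 0.073 × 45,540 = 3,324.42 kg.
Burnout mass m_f = stage dry + payload = 3,324.42 + 2,660 = 5,984.42 kg.
v_e = Isp · g₀ = 294 × 9.8 = 2881.2 m/s.
Δv = v_e · ln(48,200/5,984.42) = 2881.2 × ln(8.054) = 2881.2 × 2.0862 ≈ 6011 m/s.

Δv ≈ 6010 m/s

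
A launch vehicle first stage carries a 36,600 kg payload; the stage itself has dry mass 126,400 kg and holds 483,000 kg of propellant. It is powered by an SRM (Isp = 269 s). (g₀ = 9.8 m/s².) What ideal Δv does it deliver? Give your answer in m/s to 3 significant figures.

v_e = Isp · g₀ = 269 × 9.8 = 2636.2 m/s.
m₀ = payload + dry + propellant = 36,600 + 126,400 + 483,000 = 646,000 kg.
m_f = payload + dry = 36,600 + 126,400 = 163,000 kg.
Δv = v_e · ln(m₀/m_f) = 2636.2 × ln(3.963) = 2636.2 × 1.3770 ≈ 3630.2 m/s.

Δv ≈ 3630 m/s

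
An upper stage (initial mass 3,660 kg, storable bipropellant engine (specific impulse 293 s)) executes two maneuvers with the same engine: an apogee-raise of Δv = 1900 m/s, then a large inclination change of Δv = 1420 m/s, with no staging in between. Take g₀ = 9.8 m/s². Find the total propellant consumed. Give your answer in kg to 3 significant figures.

v_e = Isp · g₀ = 293 × 9.8 = 2871.4 m/s.
After the first burn: m = 3660 × exp(−1900/2871.4) = 3660 × 0.51597 = 1,888.45 kg.
After the second burn: m = 1,888.45 × exp(−1420/2871.4) = 1,888.45 × 0.60986 = 1,151.69 kg.
Total propellant = m₀ − m_final = 3660 − 1,151.69 = 2,508.31 kg.

total propellant consumed ≈ 2510 kg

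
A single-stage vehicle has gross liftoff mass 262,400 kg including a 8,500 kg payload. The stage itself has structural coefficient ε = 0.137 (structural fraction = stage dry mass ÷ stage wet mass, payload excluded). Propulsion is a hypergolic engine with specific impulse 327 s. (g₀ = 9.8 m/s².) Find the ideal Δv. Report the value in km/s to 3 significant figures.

Stage wet mass = m₀ − payload = 262,400 − 8,500 = 253,900 kg.
Stage dry mass = ε × stage wet mass = 0.137 × 253,900 = 34,784.3 kg.
Burnout mass m_f = stage dry + payload = 34,784.3 + 8,500 = 43,284.3 kg.
v_e = Isp · g₀ = 327 × 9.8 = 3204.6 m/s.
Rocket equation: Δv = v_e · ln(262,400/43,284.3) = 3204.6 × ln(6.062) = 3204.6 × 1.8021 ≈ 5775 m/s.

Δv ≈ 5.77 km/s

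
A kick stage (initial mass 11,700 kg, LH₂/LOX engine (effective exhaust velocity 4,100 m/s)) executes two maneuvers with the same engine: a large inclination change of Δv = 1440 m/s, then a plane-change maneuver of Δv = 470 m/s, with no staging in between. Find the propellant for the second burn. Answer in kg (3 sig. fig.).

After the first burn: m = 11700 × exp(−1440/4100.0) = 11700 × 0.70383 = 8,234.81 kg.
After the second burn: m = 8,234.81 × exp(−470/4100.0) = 8,234.81 × 0.89169 = 7,342.9 kg.
Second-burn propellant = 8,234.81 − 7,342.9 = 891.91 kg.

propellant for the second burn ≈ 892 kg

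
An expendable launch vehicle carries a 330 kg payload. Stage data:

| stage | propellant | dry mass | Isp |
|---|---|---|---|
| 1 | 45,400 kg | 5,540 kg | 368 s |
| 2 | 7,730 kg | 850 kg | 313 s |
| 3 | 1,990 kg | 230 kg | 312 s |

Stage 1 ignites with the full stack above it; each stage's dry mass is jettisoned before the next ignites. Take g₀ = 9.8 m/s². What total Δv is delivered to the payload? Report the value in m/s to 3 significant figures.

Ignition mass of stage 1 = 45,400+5,540 + 7,730+850 + 1,990+230 + 330 = 62,070 kg.
Stage 1: m₀ = 62,070 kg, m_f = 62,070 − 45,400 = 16,670 kg; Δv = 368×9.8×ln(3.723) = 3606.4×1.3147 ≈ 4741 m/s.
Stage 2: m₀ = 11,130 kg, m_f = 11,130 − 7,730 = 3,400 kg; Δv = 313×9.8×ln(3.274) = 3067.4×1.1859 ≈ 3638 m/s.
Stage 3: m₀ = 2,550 kg, m_f = 2,550 − 1,990 = 560 kg; Δv = 312×9.8×ln(4.554) = 3057.6×1.5159 ≈ 4635 m/s.
Total Δv = 4741 + 3638 + 4635 = 13014 m/s.

Δv ≈ 13000 m/s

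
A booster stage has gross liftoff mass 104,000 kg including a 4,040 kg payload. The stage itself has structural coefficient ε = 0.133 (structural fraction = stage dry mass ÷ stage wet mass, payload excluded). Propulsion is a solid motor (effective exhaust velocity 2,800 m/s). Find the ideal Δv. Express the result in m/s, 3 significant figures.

Δv ≈ 5020 m/s

Stage wet mass = m₀ − payload = 104,000 − 4,040 = 99,960 kg.
Stage dry mass = ε × stage wet mass = 0.133 × 99,960 = 13,294.7 kg.
Burnout mass m_f = stage dry + payload = 13,294.7 + 4,040 = 17,334.7 kg.
Using Δv = v_e ln(m₀/m_f): Δv = v_e · ln(104,000/17,334.7) = 2800.0 × ln(6) = 2800.0 × 1.7917 ≈ 5017 m/s.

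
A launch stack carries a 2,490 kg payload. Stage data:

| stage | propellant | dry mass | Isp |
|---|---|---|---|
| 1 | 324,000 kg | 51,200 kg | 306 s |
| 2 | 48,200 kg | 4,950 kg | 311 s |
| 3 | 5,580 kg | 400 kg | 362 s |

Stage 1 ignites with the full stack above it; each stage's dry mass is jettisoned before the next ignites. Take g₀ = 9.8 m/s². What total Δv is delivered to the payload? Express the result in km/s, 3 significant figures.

Δv ≈ 12.5 km/s

Ignition mass of stage 1 = 324,000+51,200 + 48,200+4,950 + 5,580+400 + 2,490 = 436,820 kg.
Stage 1: m₀ = 436,820 kg, m_f = 436,820 − 324,000 = 112,820 kg; Δv = 306×9.8×ln(3.872) = 2998.8×1.3537 ≈ 4060 m/s.
Stage 2: m₀ = 61,620 kg, m_f = 61,620 − 48,200 = 13,420 kg; Δv = 311×9.8×ln(4.592) = 3047.8×1.5242 ≈ 4646 m/s.
Stage 3: m₀ = 8,470 kg, m_f = 8,470 − 5,580 = 2,890 kg; Δv = 362×9.8×ln(2.931) = 3547.6×1.0753 ≈ 3815 m/s.
Total Δv = 4060 + 4646 + 3815 = 12521 m/s.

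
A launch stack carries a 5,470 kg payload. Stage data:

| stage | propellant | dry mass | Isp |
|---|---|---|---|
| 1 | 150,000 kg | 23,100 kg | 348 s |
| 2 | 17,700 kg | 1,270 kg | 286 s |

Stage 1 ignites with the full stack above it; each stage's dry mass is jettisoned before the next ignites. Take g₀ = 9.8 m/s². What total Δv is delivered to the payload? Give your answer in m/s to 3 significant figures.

Δv ≈ 8470 m/s

Ignition mass of stage 1 = 150,000+23,100 + 17,700+1,270 + 5,470 = 197,540 kg.
Stage 1: m₀ = 197,540 kg, m_f = 197,540 − 150,000 = 47,540 kg; Δv = 348×9.8×ln(4.155) = 3410.4×1.4244 ≈ 4858 m/s.
Stage 2: m₀ = 24,440 kg, m_f = 24,440 − 17,700 = 6,740 kg; Δv = 286×9.8×ln(3.626) = 2802.8×1.2882 ≈ 3610 m/s.
Total Δv = 4858 + 3610 = 8468 m/s.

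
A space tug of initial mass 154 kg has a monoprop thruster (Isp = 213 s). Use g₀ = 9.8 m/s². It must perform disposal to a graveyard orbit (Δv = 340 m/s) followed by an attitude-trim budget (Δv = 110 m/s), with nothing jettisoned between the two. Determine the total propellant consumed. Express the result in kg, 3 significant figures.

total propellant consumed ≈ 29.9 kg

v_e = Isp · g₀ = 213 × 9.8 = 2087.4 m/s.
After the first burn: m = 154 × exp(−340/2087.4) = 154 × 0.84969 = 130.852 kg.
After the second burn: m = 130.852 × exp(−110/2087.4) = 130.852 × 0.94867 = 124.135 kg.
Total propellant = m₀ − m_final = 154 − 124.135 = 29.865 kg.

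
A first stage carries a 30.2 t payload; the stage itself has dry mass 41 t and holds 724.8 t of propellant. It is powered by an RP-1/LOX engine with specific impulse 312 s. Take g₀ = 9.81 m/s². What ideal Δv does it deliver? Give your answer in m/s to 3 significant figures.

v_e = Isp · g₀ = 312 × 9.81 = 3060.7 m/s.
m₀ = payload + dry + propellant = 30.2 + 41 + 724.8 = 796 t.
m_f = payload + dry = 30.2 + 41 = 71.2 t.
Rocket equation: Δv = v_e · ln(m₀/m_f) = 3060.7 × ln(11.18) = 3060.7 × 2.4141 ≈ 7388.9 m/s.

Δv ≈ 7390 m/s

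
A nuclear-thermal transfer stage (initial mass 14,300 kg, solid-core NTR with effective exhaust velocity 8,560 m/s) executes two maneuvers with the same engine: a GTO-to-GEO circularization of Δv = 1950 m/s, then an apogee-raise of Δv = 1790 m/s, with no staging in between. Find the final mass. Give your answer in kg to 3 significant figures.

After the first burn: m = 14300 × exp(−1950/8560.0) = 14300 × 0.79628 = 11,386.8 kg.
After the second burn: m = 11,386.8 × exp(−1790/8560.0) = 11,386.8 × 0.81130 = 9,238.11 kg.

final mass ≈ 9240 kg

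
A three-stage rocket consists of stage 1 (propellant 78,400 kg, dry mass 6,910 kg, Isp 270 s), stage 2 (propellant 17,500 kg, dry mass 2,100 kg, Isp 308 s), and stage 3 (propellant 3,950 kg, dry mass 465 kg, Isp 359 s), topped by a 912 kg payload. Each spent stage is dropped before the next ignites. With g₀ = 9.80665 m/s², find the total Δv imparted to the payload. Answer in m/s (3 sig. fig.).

Δv ≈ 11700 m/s

Ignition mass of stage 1 = 78,400+6,910 + 17,500+2,100 + 3,950+465 + 912 = 110,237 kg.
Stage 1: m₀ = 110,237 kg, m_f = 110,237 − 78,400 = 31,837 kg; Δv = 270×9.80665×ln(3.463) = 2647.8×1.2420 ≈ 3289 m/s.
Stage 2: m₀ = 24,927 kg, m_f = 24,927 − 17,500 = 7,427 kg; Δv = 308×9.80665×ln(3.356) = 3020.4×1.2108 ≈ 3657 m/s.
Stage 3: m₀ = 5,327 kg, m_f = 5,327 − 3,950 = 1,377 kg; Δv = 359×9.80665×ln(3.869) = 3520.6×1.3529 ≈ 4763 m/s.
Total Δv = 3289 + 3657 + 4763 = 11709 m/s.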